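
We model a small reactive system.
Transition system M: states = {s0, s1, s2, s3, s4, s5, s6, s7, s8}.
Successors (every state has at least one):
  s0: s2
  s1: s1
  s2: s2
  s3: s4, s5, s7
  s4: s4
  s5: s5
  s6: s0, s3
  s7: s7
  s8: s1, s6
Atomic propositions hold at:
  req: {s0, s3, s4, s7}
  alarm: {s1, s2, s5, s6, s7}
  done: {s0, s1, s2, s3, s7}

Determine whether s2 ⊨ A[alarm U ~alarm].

Sat(~alarm) = {s0, s3, s4, s8}
A[alarm U ~alarm]: least fixpoint, start Z0 = Sat(~alarm) = {s0, s3, s4, s8}, add states in Sat(alarm) with every successor in Z. Z1 = {s0, s3, s4, s6, s8}; fixed.
Sat(A[alarm U ~alarm]) = {s0, s3, s4, s6, s8}
s2 ∉ Sat(A[alarm U ~alarm]) = {s0, s3, s4, s6, s8}, so the formula does not hold at s2.

No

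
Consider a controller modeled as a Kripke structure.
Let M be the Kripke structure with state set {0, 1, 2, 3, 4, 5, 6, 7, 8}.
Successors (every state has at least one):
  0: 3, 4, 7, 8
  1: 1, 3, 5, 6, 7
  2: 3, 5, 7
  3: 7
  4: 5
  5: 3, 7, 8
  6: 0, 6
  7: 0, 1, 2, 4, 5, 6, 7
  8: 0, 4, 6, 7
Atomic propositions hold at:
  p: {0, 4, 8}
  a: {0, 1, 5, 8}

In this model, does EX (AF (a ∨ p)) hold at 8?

Yes

Sat(a ∨ p) = {0, 1, 4, 5, 8}
AF (a ∨ p): least fixpoint, start Z0 = {0, 1, 4, 5, 8}, add states with every successor in Z. Already a fixed point.
Sat(AF (a ∨ p)) = {0, 1, 4, 5, 8}
Sat(EX (AF (a ∨ p))) = {s : some successor in {0, 1, 4, 5, 8}} = {0, 1, 2, 4, 5, 6, 7, 8}
8 ∈ Sat(EX (AF (a ∨ p))) = {0, 1, 2, 4, 5, 6, 7, 8}, so the formula holds at 8.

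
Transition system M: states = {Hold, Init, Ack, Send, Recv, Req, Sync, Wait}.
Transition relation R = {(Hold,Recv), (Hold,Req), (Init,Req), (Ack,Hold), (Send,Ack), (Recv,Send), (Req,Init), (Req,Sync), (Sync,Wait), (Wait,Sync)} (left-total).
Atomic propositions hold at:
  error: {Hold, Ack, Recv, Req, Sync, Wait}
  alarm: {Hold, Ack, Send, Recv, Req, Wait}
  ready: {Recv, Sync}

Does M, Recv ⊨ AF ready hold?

Yes

AF ready: least fixpoint, start Z0 = {Recv, Sync}, add states with every successor in Z. Z1 = {Recv, Sync, Wait}; fixed.
Sat(AF ready) = {Recv, Sync, Wait}
Recv ∈ Sat(AF ready) = {Recv, Sync, Wait}, so the formula holds at Recv.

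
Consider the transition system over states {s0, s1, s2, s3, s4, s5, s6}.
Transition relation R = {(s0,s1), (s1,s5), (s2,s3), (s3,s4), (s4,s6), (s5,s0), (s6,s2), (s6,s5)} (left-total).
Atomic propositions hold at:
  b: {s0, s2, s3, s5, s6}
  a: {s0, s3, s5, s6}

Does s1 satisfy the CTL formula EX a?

Sat(EX a) = {s : some successor in {s0, s3, s5, s6}} = {s1, s2, s4, s5, s6}
s1 ∈ Sat(EX a) = {s1, s2, s4, s5, s6}, so the formula holds at s1.

Yes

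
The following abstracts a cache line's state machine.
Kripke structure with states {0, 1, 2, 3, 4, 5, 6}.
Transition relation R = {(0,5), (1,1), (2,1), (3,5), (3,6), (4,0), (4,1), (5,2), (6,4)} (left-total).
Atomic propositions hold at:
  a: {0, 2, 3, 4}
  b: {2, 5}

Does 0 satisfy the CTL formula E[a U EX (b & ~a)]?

Sat(~a) = {1, 5, 6}
Sat(b & ~a) = {5}
Sat(EX (b & ~a)) = {s : some successor in {5}} = {0, 3}
E[a U EX (b & ~a)]: least fixpoint, start Z0 = Sat(EX (b & ~a)) = {0, 3}, add states in Sat(a) with some successor in Z. Z1 = {0, 3, 4}; fixed.
Sat(E[a U EX (b & ~a)]) = {0, 3, 4}
0 ∈ Sat(E[a U EX (b & ~a)]) = {0, 3, 4}, so the formula holds at 0.

Yes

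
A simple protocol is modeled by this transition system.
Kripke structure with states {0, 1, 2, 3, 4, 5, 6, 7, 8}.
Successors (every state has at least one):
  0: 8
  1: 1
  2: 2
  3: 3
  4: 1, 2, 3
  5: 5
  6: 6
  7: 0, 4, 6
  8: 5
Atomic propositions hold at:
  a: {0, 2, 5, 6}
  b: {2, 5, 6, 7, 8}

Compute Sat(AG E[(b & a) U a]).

Sat(b & a) = {2, 5, 6}
E[(b & a) U a]: least fixpoint, start Z0 = Sat(a) = {0, 2, 5, 6}, add states in Sat(b & a) with some successor in Z. Already a fixed point.
Sat(E[(b & a) U a]) = {0, 2, 5, 6}
AG E[(b & a) U a]: greatest fixpoint, start Z0 = {0, 2, 5, 6}, keep only states in Sat with every successor in Z. Z1 = {2, 5, 6}; fixed.
Sat(AG E[(b & a) U a]) = {2, 5, 6}

{2, 5, 6}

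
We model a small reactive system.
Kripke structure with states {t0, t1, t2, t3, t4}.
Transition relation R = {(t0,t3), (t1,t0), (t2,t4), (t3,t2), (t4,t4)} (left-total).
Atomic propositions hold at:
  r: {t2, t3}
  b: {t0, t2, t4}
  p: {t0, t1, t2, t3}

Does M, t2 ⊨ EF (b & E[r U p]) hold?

Yes

E[r U p]: least fixpoint, start Z0 = Sat(p) = {t0, t1, t2, t3}, add states in Sat(r) with some successor in Z. Already a fixed point.
Sat(E[r U p]) = {t0, t1, t2, t3}
Sat(b & E[r U p]) = {t0, t2}
EF (b & E[r U p]): least fixpoint, start Z0 = {t0, t2}, add states with some successor in Z. Z1 = {t0, t1, t2, t3}; fixed.
Sat(EF (b & E[r U p])) = {t0, t1, t2, t3}
t2 ∈ Sat(EF (b & E[r U p])) = {t0, t1, t2, t3}, so the formula holds at t2.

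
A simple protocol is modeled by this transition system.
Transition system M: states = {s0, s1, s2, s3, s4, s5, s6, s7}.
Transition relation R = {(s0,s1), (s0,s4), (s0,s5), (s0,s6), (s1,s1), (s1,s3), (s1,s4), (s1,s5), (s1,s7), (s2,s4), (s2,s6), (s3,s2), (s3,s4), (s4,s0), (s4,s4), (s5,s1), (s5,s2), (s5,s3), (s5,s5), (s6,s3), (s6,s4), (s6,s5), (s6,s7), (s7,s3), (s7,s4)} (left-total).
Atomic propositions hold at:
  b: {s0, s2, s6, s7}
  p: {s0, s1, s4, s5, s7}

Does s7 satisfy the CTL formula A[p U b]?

Yes

A[p U b]: least fixpoint, start Z0 = Sat(b) = {s0, s2, s6, s7}, add states in Sat(p) with every successor in Z. Already a fixed point.
Sat(A[p U b]) = {s0, s2, s6, s7}
s7 ∈ Sat(A[p U b]) = {s0, s2, s6, s7}, so the formula holds at s7.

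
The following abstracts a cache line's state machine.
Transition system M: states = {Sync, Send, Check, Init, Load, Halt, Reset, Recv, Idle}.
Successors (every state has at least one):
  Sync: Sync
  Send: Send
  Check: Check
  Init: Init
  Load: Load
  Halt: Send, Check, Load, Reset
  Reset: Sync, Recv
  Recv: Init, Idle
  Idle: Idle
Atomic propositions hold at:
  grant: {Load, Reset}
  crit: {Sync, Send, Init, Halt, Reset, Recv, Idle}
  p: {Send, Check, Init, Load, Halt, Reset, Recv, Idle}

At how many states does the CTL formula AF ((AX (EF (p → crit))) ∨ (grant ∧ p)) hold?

7

Sat(p → crit) = {Sync, Send, Init, Halt, Reset, Recv, Idle}
EF (p → crit): least fixpoint, start Z0 = {Sync, Send, Init, Halt, Reset, Recv, Idle}, add states with some successor in Z. Already a fixed point.
Sat(EF (p → crit)) = {Sync, Send, Init, Halt, Reset, Recv, Idle}
Sat(AX (EF (p → crit))) = {s : every successor in {Sync, Send, Init, Halt, Reset, Recv, Idle}} = {Sync, Send, Init, Reset, Recv, Idle}
Sat(grant ∧ p) = {Load, Reset}
Sat((AX (EF (p → crit))) ∨ (grant ∧ p)) = {Sync, Send, Init, Load, Reset, Recv, Idle}
AF ((AX (EF (p → crit))) ∨ (grant ∧ p)): least fixpoint, start Z0 = {Sync, Send, Init, Load, Reset, Recv, Idle}, add states with every successor in Z. Already a fixed point.
Sat(AF ((AX (EF (p → crit))) ∨ (grant ∧ p))) = {Sync, Send, Init, Load, Reset, Recv, Idle}
|Sat(AF ((AX (EF (p → crit))) ∨ (grant ∧ p)))| = |{Sync, Send, Init, Load, Reset, Recv, Idle}| = 7.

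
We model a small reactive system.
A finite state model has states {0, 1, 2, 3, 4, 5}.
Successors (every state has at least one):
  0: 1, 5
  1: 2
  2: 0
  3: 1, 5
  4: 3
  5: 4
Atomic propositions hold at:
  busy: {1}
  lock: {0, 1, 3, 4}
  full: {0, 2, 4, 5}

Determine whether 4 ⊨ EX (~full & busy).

No

Sat(~full) = {1, 3}
Sat(~full & busy) = {1}
Sat(EX (~full & busy)) = {s : some successor in {1}} = {0, 3}
4 ∉ Sat(EX (~full & busy)) = {0, 3}, so the formula does not hold at 4.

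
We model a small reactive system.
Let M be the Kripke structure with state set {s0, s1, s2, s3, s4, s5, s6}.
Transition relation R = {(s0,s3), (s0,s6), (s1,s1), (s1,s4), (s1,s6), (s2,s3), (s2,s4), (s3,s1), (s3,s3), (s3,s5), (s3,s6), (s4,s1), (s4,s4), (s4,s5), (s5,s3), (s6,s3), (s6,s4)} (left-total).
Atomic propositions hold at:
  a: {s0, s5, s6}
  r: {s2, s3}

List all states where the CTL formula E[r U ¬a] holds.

Sat(¬a) = {s1, s2, s3, s4}
E[r U ¬a]: least fixpoint, start Z0 = Sat(¬a) = {s1, s2, s3, s4}, add states in Sat(r) with some successor in Z. Already a fixed point.
Sat(E[r U ¬a]) = {s1, s2, s3, s4}

{s1, s2, s3, s4}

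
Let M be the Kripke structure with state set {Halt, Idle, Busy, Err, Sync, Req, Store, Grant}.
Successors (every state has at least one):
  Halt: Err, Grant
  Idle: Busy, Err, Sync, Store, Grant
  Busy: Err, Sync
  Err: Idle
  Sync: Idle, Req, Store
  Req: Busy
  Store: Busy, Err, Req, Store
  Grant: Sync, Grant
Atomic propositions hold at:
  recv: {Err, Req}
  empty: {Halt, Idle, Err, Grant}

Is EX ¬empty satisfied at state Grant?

Sat(¬empty) = {Busy, Sync, Req, Store}
Sat(EX ¬empty) = {s : some successor in {Busy, Sync, Req, Store}} = {Idle, Busy, Sync, Req, Store, Grant}
Grant ∈ Sat(EX ¬empty) = {Idle, Busy, Sync, Req, Store, Grant}, so the formula holds at Grant.

Yes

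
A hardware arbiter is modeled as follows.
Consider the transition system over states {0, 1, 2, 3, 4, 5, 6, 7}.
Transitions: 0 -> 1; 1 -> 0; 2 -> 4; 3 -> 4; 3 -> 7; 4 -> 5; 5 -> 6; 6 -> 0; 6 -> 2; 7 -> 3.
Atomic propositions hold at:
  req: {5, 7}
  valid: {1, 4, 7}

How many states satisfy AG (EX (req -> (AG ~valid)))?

Sat(~valid) = {0, 2, 3, 5, 6}
AG ~valid: greatest fixpoint, start Z0 = {0, 2, 3, 5, 6}, keep only states in Sat with every successor in Z. Z1 = {5, 6}; Z2 = {5}; Z3 = ∅; fixed.
Sat(AG ~valid) = ∅
Sat(req -> (AG ~valid)) = {0, 1, 2, 3, 4, 6}
Sat(EX (req -> (AG ~valid))) = {s : some successor in {0, 1, 2, 3, 4, 6}} = {0, 1, 2, 3, 5, 6, 7}
AG (EX (req -> (AG ~valid))): greatest fixpoint, start Z0 = {0, 1, 2, 3, 5, 6, 7}, keep only states in Sat with every successor in Z. Z1 = {0, 1, 5, 6, 7}; Z2 = {0, 1, 5}; Z3 = {0, 1}; fixed.
Sat(AG (EX (req -> (AG ~valid)))) = {0, 1}
|Sat(AG (EX (req -> (AG ~valid))))| = |{0, 1}| = 2.

2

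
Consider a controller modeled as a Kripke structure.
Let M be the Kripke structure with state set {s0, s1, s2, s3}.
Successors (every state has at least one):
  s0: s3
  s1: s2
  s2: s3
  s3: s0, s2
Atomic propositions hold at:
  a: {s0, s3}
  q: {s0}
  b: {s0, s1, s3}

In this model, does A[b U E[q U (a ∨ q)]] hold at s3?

Yes

Sat(a ∨ q) = {s0, s3}
E[q U (a ∨ q)]: least fixpoint, start Z0 = Sat((a ∨ q)) = {s0, s3}, add states in Sat(q) with some successor in Z. Already a fixed point.
Sat(E[q U (a ∨ q)]) = {s0, s3}
A[b U E[q U (a ∨ q)]]: least fixpoint, start Z0 = Sat(E[q U (a ∨ q)]) = {s0, s3}, add states in Sat(b) with every successor in Z. Already a fixed point.
Sat(A[b U E[q U (a ∨ q)]]) = {s0, s3}
s3 ∈ Sat(A[b U E[q U (a ∨ q)]]) = {s0, s3}, so the formula holds at s3.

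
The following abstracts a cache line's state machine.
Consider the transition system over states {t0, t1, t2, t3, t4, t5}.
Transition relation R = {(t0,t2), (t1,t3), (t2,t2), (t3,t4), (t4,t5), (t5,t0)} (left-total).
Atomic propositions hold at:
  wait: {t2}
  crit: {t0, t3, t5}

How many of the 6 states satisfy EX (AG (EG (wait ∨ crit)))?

Sat(wait ∨ crit) = {t0, t2, t3, t5}
EG (wait ∨ crit): greatest fixpoint, start Z0 = {t0, t2, t3, t5}, keep only states in Sat with some successor in Z. Z1 = {t0, t2, t5}; fixed.
Sat(EG (wait ∨ crit)) = {t0, t2, t5}
AG (EG (wait ∨ crit)): greatest fixpoint, start Z0 = {t0, t2, t5}, keep only states in Sat with every successor in Z. Already a fixed point.
Sat(AG (EG (wait ∨ crit))) = {t0, t2, t5}
Sat(EX (AG (EG (wait ∨ crit)))) = {s : some successor in {t0, t2, t5}} = {t0, t2, t4, t5}
|Sat(EX (AG (EG (wait ∨ crit))))| = |{t0, t2, t4, t5}| = 4.

4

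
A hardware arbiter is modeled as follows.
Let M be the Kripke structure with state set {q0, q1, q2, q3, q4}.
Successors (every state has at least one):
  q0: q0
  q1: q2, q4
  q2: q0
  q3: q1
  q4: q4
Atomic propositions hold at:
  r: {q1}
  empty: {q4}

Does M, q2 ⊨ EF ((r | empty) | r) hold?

Sat(r | empty) = {q1, q4}
Sat((r | empty) | r) = {q1, q4}
EF ((r | empty) | r): least fixpoint, start Z0 = {q1, q4}, add states with some successor in Z. Z1 = {q1, q3, q4}; fixed.
Sat(EF ((r | empty) | r)) = {q1, q3, q4}
q2 ∉ Sat(EF ((r | empty) | r)) = {q1, q3, q4}, so the formula does not hold at q2.

No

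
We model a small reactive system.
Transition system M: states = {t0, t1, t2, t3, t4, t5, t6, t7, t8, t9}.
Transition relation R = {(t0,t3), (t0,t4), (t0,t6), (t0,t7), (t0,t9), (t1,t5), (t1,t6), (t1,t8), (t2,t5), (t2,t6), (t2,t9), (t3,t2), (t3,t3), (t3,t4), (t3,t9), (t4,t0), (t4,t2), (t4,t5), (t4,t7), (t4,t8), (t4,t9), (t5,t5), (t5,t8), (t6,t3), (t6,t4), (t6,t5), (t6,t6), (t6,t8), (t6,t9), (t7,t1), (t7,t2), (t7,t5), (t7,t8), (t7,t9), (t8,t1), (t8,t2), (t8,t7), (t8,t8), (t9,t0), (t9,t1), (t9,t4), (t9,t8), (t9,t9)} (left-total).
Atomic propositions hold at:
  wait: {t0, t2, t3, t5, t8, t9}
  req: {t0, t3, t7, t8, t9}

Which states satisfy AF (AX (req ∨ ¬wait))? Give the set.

{t0, t9}

Sat(¬wait) = {t1, t4, t6, t7}
Sat(req ∨ ¬wait) = {t0, t1, t3, t4, t6, t7, t8, t9}
Sat(AX (req ∨ ¬wait)) = {s : every successor in {t0, t1, t3, t4, t6, t7, t8, t9}} = {t0, t9}
AF (AX (req ∨ ¬wait)): least fixpoint, start Z0 = {t0, t9}, add states with every successor in Z. Already a fixed point.
Sat(AF (AX (req ∨ ¬wait))) = {t0, t9}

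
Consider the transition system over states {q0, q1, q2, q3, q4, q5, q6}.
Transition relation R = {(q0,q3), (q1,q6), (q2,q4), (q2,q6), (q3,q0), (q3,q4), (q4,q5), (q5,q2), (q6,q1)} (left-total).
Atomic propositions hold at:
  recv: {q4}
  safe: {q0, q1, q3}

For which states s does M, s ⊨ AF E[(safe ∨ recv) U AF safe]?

{q0, q1, q3, q6}

Sat(safe ∨ recv) = {q0, q1, q3, q4}
AF safe: least fixpoint, start Z0 = {q0, q1, q3}, add states with every successor in Z. Z1 = {q0, q1, q3, q6}; fixed.
Sat(AF safe) = {q0, q1, q3, q6}
E[(safe ∨ recv) U AF safe]: least fixpoint, start Z0 = Sat(AF safe) = {q0, q1, q3, q6}, add states in Sat(safe ∨ recv) with some successor in Z. Already a fixed point.
Sat(E[(safe ∨ recv) U AF safe]) = {q0, q1, q3, q6}
AF E[(safe ∨ recv) U AF safe]: least fixpoint, start Z0 = {q0, q1, q3, q6}, add states with every successor in Z. Already a fixed point.
Sat(AF E[(safe ∨ recv) U AF safe]) = {q0, q1, q3, q6}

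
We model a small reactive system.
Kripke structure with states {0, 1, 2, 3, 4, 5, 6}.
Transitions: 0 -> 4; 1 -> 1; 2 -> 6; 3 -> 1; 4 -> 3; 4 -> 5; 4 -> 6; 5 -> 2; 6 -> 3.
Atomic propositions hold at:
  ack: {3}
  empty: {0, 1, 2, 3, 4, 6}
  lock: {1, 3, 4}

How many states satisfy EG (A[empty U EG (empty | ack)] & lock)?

3

Sat(empty | ack) = {0, 1, 2, 3, 4, 6}
EG (empty | ack): greatest fixpoint, start Z0 = {0, 1, 2, 3, 4, 6}, keep only states in Sat with some successor in Z. Already a fixed point.
Sat(EG (empty | ack)) = {0, 1, 2, 3, 4, 6}
A[empty U EG (empty | ack)]: least fixpoint, start Z0 = Sat(EG (empty | ack)) = {0, 1, 2, 3, 4, 6}, add states in Sat(empty) with every successor in Z. Already a fixed point.
Sat(A[empty U EG (empty | ack)]) = {0, 1, 2, 3, 4, 6}
Sat(A[empty U EG (empty | ack)] & lock) = {1, 3, 4}
EG (A[empty U EG (empty | ack)] & lock): greatest fixpoint, start Z0 = {1, 3, 4}, keep only states in Sat with some successor in Z. Already a fixed point.
Sat(EG (A[empty U EG (empty | ack)] & lock)) = {1, 3, 4}
|Sat(EG (A[empty U EG (empty | ack)] & lock))| = |{1, 3, 4}| = 3.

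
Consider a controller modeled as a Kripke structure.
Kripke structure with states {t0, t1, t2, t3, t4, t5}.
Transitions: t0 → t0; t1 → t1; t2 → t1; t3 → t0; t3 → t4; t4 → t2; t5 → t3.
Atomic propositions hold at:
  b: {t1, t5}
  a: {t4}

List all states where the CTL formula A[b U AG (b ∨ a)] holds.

Sat(b ∨ a) = {t1, t4, t5}
AG (b ∨ a): greatest fixpoint, start Z0 = {t1, t4, t5}, keep only states in Sat with every successor in Z. Z1 = {t1}; fixed.
Sat(AG (b ∨ a)) = {t1}
A[b U AG (b ∨ a)]: least fixpoint, start Z0 = Sat(AG (b ∨ a)) = {t1}, add states in Sat(b) with every successor in Z. Already a fixed point.
Sat(A[b U AG (b ∨ a)]) = {t1}

{t1}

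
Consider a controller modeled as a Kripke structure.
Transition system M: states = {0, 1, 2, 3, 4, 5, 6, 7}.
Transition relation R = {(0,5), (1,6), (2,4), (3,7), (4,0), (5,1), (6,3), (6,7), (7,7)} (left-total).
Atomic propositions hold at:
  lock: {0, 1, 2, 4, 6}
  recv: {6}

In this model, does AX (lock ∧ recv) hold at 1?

Yes

Sat(lock ∧ recv) = {6}
Sat(AX (lock ∧ recv)) = {s : every successor in {6}} = {1}
1 ∈ Sat(AX (lock ∧ recv)) = {1}, so the formula holds at 1.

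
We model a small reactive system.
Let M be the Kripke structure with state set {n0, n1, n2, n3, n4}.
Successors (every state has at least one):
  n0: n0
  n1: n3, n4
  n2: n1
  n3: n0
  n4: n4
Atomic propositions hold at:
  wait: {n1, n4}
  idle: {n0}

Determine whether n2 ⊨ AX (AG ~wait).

Sat(~wait) = {n0, n2, n3}
AG ~wait: greatest fixpoint, start Z0 = {n0, n2, n3}, keep only states in Sat with every successor in Z. Z1 = {n0, n3}; fixed.
Sat(AG ~wait) = {n0, n3}
Sat(AX (AG ~wait)) = {s : every successor in {n0, n3}} = {n0, n3}
n2 ∉ Sat(AX (AG ~wait)) = {n0, n3}, so the formula does not hold at n2.

No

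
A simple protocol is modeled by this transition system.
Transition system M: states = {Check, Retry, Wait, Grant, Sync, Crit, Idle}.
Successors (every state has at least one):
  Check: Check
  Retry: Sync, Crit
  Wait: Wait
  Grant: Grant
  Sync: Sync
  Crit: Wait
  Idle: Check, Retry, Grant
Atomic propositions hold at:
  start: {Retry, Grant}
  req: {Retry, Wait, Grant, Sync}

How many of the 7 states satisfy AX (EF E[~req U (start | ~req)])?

Sat(~req) = {Check, Crit, Idle}
Sat(start | ~req) = {Check, Retry, Grant, Crit, Idle}
E[~req U (start | ~req)]: least fixpoint, start Z0 = Sat((start | ~req)) = {Check, Retry, Grant, Crit, Idle}, add states in Sat(~req) with some successor in Z. Already a fixed point.
Sat(E[~req U (start | ~req)]) = {Check, Retry, Grant, Crit, Idle}
EF E[~req U (start | ~req)]: least fixpoint, start Z0 = {Check, Retry, Grant, Crit, Idle}, add states with some successor in Z. Already a fixed point.
Sat(EF E[~req U (start | ~req)]) = {Check, Retry, Grant, Crit, Idle}
Sat(AX (EF E[~req U (start | ~req)])) = {s : every successor in {Check, Retry, Grant, Crit, Idle}} = {Check, Grant, Idle}
|Sat(AX (EF E[~req U (start | ~req)]))| = |{Check, Grant, Idle}| = 3.

3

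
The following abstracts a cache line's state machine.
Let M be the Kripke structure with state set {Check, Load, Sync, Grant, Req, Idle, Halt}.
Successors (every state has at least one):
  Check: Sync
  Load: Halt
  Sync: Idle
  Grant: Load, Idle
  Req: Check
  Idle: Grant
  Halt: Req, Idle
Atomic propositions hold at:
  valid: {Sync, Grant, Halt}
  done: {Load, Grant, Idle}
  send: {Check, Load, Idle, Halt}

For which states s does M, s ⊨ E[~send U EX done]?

{Sync, Grant, Idle, Halt}

Sat(~send) = {Sync, Grant, Req}
Sat(EX done) = {s : some successor in {Load, Grant, Idle}} = {Sync, Grant, Idle, Halt}
E[~send U EX done]: least fixpoint, start Z0 = Sat(EX done) = {Sync, Grant, Idle, Halt}, add states in Sat(~send) with some successor in Z. Already a fixed point.
Sat(E[~send U EX done]) = {Sync, Grant, Idle, Halt}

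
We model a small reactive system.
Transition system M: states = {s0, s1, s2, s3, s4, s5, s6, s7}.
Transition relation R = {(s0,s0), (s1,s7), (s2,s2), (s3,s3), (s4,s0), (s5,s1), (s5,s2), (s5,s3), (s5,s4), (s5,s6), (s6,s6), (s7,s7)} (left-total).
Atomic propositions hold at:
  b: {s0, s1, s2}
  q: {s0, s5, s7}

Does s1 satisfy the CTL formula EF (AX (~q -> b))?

Sat(~q) = {s1, s2, s3, s4, s6}
Sat(~q -> b) = {s0, s1, s2, s5, s7}
Sat(AX (~q -> b)) = {s : every successor in {s0, s1, s2, s5, s7}} = {s0, s1, s2, s4, s7}
EF (AX (~q -> b)): least fixpoint, start Z0 = {s0, s1, s2, s4, s7}, add states with some successor in Z. Z1 = {s0, s1, s2, s4, s5, s7}; fixed.
Sat(EF (AX (~q -> b))) = {s0, s1, s2, s4, s5, s7}
s1 ∈ Sat(EF (AX (~q -> b))) = {s0, s1, s2, s4, s5, s7}, so the formula holds at s1.

Yes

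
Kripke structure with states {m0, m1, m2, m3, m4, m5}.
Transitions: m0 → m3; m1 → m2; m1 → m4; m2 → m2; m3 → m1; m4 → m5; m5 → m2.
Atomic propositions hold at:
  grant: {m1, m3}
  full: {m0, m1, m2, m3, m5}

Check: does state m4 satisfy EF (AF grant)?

AF grant: least fixpoint, start Z0 = {m1, m3}, add states with every successor in Z. Z1 = {m0, m1, m3}; fixed.
Sat(AF grant) = {m0, m1, m3}
EF (AF grant): least fixpoint, start Z0 = {m0, m1, m3}, add states with some successor in Z. Already a fixed point.
Sat(EF (AF grant)) = {m0, m1, m3}
m4 ∉ Sat(EF (AF grant)) = {m0, m1, m3}, so the formula does not hold at m4.

No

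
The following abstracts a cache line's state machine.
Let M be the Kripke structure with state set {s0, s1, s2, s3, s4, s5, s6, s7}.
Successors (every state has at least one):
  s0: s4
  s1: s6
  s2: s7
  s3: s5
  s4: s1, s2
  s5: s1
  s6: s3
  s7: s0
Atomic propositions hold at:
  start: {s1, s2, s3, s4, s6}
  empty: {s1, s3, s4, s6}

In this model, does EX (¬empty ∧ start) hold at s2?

Sat(¬empty) = {s0, s2, s5, s7}
Sat(¬empty ∧ start) = {s2}
Sat(EX (¬empty ∧ start)) = {s : some successor in {s2}} = {s4}
s2 ∉ Sat(EX (¬empty ∧ start)) = {s4}, so the formula does not hold at s2.

No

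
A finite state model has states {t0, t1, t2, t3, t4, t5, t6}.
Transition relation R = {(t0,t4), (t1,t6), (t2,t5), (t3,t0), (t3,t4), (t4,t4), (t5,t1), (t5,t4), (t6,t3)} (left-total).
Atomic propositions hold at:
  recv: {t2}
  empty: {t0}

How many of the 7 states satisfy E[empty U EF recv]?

1

EF recv: least fixpoint, start Z0 = {t2}, add states with some successor in Z. Already a fixed point.
Sat(EF recv) = {t2}
E[empty U EF recv]: least fixpoint, start Z0 = Sat(EF recv) = {t2}, add states in Sat(empty) with some successor in Z. Already a fixed point.
Sat(E[empty U EF recv]) = {t2}
|Sat(E[empty U EF recv])| = |{t2}| = 1.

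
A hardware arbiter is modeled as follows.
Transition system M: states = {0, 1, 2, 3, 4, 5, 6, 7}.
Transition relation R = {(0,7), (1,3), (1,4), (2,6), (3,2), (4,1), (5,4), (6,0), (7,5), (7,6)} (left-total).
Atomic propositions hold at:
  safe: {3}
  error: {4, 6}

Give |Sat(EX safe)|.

1

Sat(EX safe) = {s : some successor in {3}} = {1}
|Sat(EX safe)| = |{1}| = 1.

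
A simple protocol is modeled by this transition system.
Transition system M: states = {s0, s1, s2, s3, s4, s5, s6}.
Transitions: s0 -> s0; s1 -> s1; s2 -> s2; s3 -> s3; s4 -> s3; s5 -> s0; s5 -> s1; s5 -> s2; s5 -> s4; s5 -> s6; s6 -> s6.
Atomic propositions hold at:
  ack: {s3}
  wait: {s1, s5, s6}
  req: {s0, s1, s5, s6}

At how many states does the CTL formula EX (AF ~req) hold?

4

Sat(~req) = {s2, s3, s4}
AF ~req: least fixpoint, start Z0 = {s2, s3, s4}, add states with every successor in Z. Already a fixed point.
Sat(AF ~req) = {s2, s3, s4}
Sat(EX (AF ~req)) = {s : some successor in {s2, s3, s4}} = {s2, s3, s4, s5}
|Sat(EX (AF ~req))| = |{s2, s3, s4, s5}| = 4.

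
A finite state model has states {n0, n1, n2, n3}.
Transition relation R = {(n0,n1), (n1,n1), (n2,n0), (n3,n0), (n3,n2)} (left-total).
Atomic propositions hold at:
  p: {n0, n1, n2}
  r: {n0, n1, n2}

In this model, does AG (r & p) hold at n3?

No

Sat(r & p) = {n0, n1, n2}
AG (r & p): greatest fixpoint, start Z0 = {n0, n1, n2}, keep only states in Sat with every successor in Z. Already a fixed point.
Sat(AG (r & p)) = {n0, n1, n2}
n3 ∉ Sat(AG (r & p)) = {n0, n1, n2}, so the formula does not hold at n3.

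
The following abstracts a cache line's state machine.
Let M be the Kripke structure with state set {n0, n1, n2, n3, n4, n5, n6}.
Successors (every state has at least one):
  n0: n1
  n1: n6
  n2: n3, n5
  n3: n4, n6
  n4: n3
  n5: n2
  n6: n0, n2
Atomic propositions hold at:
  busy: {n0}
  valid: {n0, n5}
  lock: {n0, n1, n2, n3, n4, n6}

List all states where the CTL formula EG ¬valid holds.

Sat(¬valid) = {n1, n2, n3, n4, n6}
EG ¬valid: greatest fixpoint, start Z0 = {n1, n2, n3, n4, n6}, keep only states in Sat with some successor in Z. Already a fixed point.
Sat(EG ¬valid) = {n1, n2, n3, n4, n6}

{n1, n2, n3, n4, n6}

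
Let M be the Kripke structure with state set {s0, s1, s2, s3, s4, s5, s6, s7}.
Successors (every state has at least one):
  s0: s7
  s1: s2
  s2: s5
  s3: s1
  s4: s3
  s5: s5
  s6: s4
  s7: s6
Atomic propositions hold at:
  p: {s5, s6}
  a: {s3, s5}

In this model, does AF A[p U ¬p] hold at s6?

Sat(¬p) = {s0, s1, s2, s3, s4, s7}
A[p U ¬p]: least fixpoint, start Z0 = Sat(¬p) = {s0, s1, s2, s3, s4, s7}, add states in Sat(p) with every successor in Z. Z1 = {s0, s1, s2, s3, s4, s6, s7}; fixed.
Sat(A[p U ¬p]) = {s0, s1, s2, s3, s4, s6, s7}
AF A[p U ¬p]: least fixpoint, start Z0 = {s0, s1, s2, s3, s4, s6, s7}, add states with every successor in Z. Already a fixed point.
Sat(AF A[p U ¬p]) = {s0, s1, s2, s3, s4, s6, s7}
s6 ∈ Sat(AF A[p U ¬p]) = {s0, s1, s2, s3, s4, s6, s7}, so the formula holds at s6.

Yes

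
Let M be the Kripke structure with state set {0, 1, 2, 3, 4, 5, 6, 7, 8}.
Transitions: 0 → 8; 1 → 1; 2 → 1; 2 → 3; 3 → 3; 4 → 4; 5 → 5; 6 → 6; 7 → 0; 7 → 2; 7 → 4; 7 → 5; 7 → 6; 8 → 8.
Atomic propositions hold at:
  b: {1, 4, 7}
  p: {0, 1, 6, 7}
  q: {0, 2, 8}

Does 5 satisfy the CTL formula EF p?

EF p: least fixpoint, start Z0 = {0, 1, 6, 7}, add states with some successor in Z. Z1 = {0, 1, 2, 6, 7}; fixed.
Sat(EF p) = {0, 1, 2, 6, 7}
5 ∉ Sat(EF p) = {0, 1, 2, 6, 7}, so the formula does not hold at 5.

No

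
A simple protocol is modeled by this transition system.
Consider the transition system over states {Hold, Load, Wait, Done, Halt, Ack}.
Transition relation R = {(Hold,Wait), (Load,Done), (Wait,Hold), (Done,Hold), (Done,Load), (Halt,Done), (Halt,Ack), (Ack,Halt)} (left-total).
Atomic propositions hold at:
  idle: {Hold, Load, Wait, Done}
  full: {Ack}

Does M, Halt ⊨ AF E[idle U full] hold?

No

E[idle U full]: least fixpoint, start Z0 = Sat(full) = {Ack}, add states in Sat(idle) with some successor in Z. Already a fixed point.
Sat(E[idle U full]) = {Ack}
AF E[idle U full]: least fixpoint, start Z0 = {Ack}, add states with every successor in Z. Already a fixed point.
Sat(AF E[idle U full]) = {Ack}
Halt ∉ Sat(AF E[idle U full]) = {Ack}, so the formula does not hold at Halt.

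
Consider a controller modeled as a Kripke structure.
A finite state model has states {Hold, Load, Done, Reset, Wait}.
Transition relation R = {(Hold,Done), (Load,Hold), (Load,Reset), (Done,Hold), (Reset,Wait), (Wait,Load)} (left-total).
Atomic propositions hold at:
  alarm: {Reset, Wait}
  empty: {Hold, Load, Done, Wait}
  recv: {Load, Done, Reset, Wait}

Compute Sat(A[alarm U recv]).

{Load, Done, Reset, Wait}

A[alarm U recv]: least fixpoint, start Z0 = Sat(recv) = {Load, Done, Reset, Wait}, add states in Sat(alarm) with every successor in Z. Already a fixed point.
Sat(A[alarm U recv]) = {Load, Done, Reset, Wait}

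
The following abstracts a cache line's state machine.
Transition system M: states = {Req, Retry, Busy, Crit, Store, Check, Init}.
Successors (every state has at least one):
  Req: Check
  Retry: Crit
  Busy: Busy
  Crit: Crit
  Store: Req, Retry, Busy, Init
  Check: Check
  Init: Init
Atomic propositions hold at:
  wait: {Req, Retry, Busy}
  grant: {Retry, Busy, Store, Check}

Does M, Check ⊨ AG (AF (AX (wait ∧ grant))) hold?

No

Sat(wait ∧ grant) = {Retry, Busy}
Sat(AX (wait ∧ grant)) = {s : every successor in {Retry, Busy}} = {Busy}
AF (AX (wait ∧ grant)): least fixpoint, start Z0 = {Busy}, add states with every successor in Z. Already a fixed point.
Sat(AF (AX (wait ∧ grant))) = {Busy}
AG (AF (AX (wait ∧ grant))): greatest fixpoint, start Z0 = {Busy}, keep only states in Sat with every successor in Z. Already a fixed point.
Sat(AG (AF (AX (wait ∧ grant)))) = {Busy}
Check ∉ Sat(AG (AF (AX (wait ∧ grant)))) = {Busy}, so the formula does not hold at Check.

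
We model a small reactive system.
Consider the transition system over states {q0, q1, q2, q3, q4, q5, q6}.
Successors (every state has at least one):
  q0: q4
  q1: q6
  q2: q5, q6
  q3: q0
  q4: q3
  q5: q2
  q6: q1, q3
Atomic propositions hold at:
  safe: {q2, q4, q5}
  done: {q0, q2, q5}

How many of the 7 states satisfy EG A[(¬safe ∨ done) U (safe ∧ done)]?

Sat(¬safe) = {q0, q1, q3, q6}
Sat(¬safe ∨ done) = {q0, q1, q2, q3, q5, q6}
Sat(safe ∧ done) = {q2, q5}
A[(¬safe ∨ done) U (safe ∧ done)]: least fixpoint, start Z0 = Sat((safe ∧ done)) = {q2, q5}, add states in Sat(¬safe ∨ done) with every successor in Z. Already a fixed point.
Sat(A[(¬safe ∨ done) U (safe ∧ done)]) = {q2, q5}
EG A[(¬safe ∨ done) U (safe ∧ done)]: greatest fixpoint, start Z0 = {q2, q5}, keep only states in Sat with some successor in Z. Already a fixed point.
Sat(EG A[(¬safe ∨ done) U (safe ∧ done)]) = {q2, q5}
|Sat(EG A[(¬safe ∨ done) U (safe ∧ done)])| = |{q2, q5}| = 2.

2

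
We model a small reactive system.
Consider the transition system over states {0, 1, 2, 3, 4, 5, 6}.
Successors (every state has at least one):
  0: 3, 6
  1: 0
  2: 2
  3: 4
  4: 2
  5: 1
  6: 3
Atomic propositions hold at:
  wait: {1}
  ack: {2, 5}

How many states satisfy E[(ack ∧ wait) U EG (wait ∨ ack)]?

Sat(ack ∧ wait) = ∅
Sat(wait ∨ ack) = {1, 2, 5}
EG (wait ∨ ack): greatest fixpoint, start Z0 = {1, 2, 5}, keep only states in Sat with some successor in Z. Z1 = {2, 5}; Z2 = {2}; fixed.
Sat(EG (wait ∨ ack)) = {2}
E[(ack ∧ wait) U EG (wait ∨ ack)]: least fixpoint, start Z0 = Sat(EG (wait ∨ ack)) = {2}, add states in Sat(ack ∧ wait) with some successor in Z. Already a fixed point.
Sat(E[(ack ∧ wait) U EG (wait ∨ ack)]) = {2}
|Sat(E[(ack ∧ wait) U EG (wait ∨ ack)])| = |{2}| = 1.

1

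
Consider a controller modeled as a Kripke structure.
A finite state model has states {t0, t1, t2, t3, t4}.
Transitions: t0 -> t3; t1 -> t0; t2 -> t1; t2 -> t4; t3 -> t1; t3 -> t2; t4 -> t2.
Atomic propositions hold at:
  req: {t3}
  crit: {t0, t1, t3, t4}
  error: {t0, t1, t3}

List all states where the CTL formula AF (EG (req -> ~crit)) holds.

{t2, t4}

Sat(~crit) = {t2}
Sat(req -> ~crit) = {t0, t1, t2, t4}
EG (req -> ~crit): greatest fixpoint, start Z0 = {t0, t1, t2, t4}, keep only states in Sat with some successor in Z. Z1 = {t1, t2, t4}; Z2 = {t2, t4}; fixed.
Sat(EG (req -> ~crit)) = {t2, t4}
AF (EG (req -> ~crit)): least fixpoint, start Z0 = {t2, t4}, add states with every successor in Z. Already a fixed point.
Sat(AF (EG (req -> ~crit))) = {t2, t4}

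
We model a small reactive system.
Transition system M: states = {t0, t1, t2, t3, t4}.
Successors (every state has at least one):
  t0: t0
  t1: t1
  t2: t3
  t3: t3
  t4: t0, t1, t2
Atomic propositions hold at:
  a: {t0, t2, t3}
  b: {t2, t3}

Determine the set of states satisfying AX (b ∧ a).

Sat(b ∧ a) = {t2, t3}
Sat(AX (b ∧ a)) = {s : every successor in {t2, t3}} = {t2, t3}

{t2, t3}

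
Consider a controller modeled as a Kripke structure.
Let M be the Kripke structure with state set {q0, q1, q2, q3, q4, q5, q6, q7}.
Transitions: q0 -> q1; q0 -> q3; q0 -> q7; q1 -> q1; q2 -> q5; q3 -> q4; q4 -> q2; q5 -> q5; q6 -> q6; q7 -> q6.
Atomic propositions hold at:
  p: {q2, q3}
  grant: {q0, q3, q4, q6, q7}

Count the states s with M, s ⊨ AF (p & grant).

Sat(p & grant) = {q3}
AF (p & grant): least fixpoint, start Z0 = {q3}, add states with every successor in Z. Already a fixed point.
Sat(AF (p & grant)) = {q3}
|Sat(AF (p & grant))| = |{q3}| = 1.

1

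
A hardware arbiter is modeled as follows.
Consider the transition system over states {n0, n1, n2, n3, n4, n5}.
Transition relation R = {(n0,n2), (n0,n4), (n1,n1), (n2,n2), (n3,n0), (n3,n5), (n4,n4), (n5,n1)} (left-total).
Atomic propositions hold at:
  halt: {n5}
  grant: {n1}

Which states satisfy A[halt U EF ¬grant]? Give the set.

{n0, n2, n3, n4, n5}

Sat(¬grant) = {n0, n2, n3, n4, n5}
EF ¬grant: least fixpoint, start Z0 = {n0, n2, n3, n4, n5}, add states with some successor in Z. Already a fixed point.
Sat(EF ¬grant) = {n0, n2, n3, n4, n5}
A[halt U EF ¬grant]: least fixpoint, start Z0 = Sat(EF ¬grant) = {n0, n2, n3, n4, n5}, add states in Sat(halt) with every successor in Z. Already a fixed point.
Sat(A[halt U EF ¬grant]) = {n0, n2, n3, n4, n5}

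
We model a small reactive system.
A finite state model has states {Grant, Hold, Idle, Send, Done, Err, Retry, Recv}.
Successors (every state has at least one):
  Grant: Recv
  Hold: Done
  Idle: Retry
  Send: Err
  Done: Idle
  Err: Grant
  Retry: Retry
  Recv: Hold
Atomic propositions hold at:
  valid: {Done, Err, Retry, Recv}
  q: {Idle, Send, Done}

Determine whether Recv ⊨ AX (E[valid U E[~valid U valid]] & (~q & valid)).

No

Sat(~valid) = {Grant, Hold, Idle, Send}
E[~valid U valid]: least fixpoint, start Z0 = Sat(valid) = {Done, Err, Retry, Recv}, add states in Sat(~valid) with some successor in Z. Z1 = {Grant, Hold, Idle, Send, Done, Err, Retry, Recv}; fixed.
Sat(E[~valid U valid]) = {Grant, Hold, Idle, Send, Done, Err, Retry, Recv}
E[valid U E[~valid U valid]]: least fixpoint, start Z0 = Sat(E[~valid U valid]) = {Grant, Hold, Idle, Send, Done, Err, Retry, Recv}, add states in Sat(valid) with some successor in Z. Already a fixed point.
Sat(E[valid U E[~valid U valid]]) = {Grant, Hold, Idle, Send, Done, Err, Retry, Recv}
Sat(~q) = {Grant, Hold, Err, Retry, Recv}
Sat(~q & valid) = {Err, Retry, Recv}
Sat(E[valid U E[~valid U valid]] & (~q & valid)) = {Err, Retry, Recv}
Sat(AX (E[valid U E[~valid U valid]] & (~q & valid))) = {s : every successor in {Err, Retry, Recv}} = {Grant, Idle, Send, Retry}
Recv ∉ Sat(AX (E[valid U E[~valid U valid]] & (~q & valid))) = {Grant, Idle, Send, Retry}, so the formula does not hold at Recv.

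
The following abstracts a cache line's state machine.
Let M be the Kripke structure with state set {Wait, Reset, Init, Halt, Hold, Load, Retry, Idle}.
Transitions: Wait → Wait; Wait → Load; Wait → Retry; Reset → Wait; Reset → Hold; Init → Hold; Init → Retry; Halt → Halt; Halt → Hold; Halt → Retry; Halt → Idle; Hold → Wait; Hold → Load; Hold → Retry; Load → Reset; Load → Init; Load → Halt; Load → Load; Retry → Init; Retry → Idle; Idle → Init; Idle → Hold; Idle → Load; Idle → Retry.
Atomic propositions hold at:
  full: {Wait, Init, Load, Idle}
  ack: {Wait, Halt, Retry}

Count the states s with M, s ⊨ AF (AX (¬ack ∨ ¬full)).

Sat(¬ack) = {Reset, Init, Hold, Load, Idle}
Sat(¬full) = {Reset, Halt, Hold, Retry}
Sat(¬ack ∨ ¬full) = {Reset, Init, Halt, Hold, Load, Retry, Idle}
Sat(AX (¬ack ∨ ¬full)) = {s : every successor in {Reset, Init, Halt, Hold, Load, Retry, Idle}} = {Init, Halt, Load, Retry, Idle}
AF (AX (¬ack ∨ ¬full)): least fixpoint, start Z0 = {Init, Halt, Load, Retry, Idle}, add states with every successor in Z. Already a fixed point.
Sat(AF (AX (¬ack ∨ ¬full))) = {Init, Halt, Load, Retry, Idle}
|Sat(AF (AX (¬ack ∨ ¬full)))| = |{Init, Halt, Load, Retry, Idle}| = 5.

5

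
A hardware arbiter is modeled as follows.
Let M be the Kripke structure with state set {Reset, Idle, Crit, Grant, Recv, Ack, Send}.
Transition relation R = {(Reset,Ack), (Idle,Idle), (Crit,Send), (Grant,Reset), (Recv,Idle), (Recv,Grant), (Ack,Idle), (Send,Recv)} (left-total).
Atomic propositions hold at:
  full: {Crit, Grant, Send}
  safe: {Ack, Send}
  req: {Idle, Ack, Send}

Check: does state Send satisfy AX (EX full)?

Sat(EX full) = {s : some successor in {Crit, Grant, Send}} = {Crit, Recv}
Sat(AX (EX full)) = {s : every successor in {Crit, Recv}} = {Send}
Send ∈ Sat(AX (EX full)) = {Send}, so the formula holds at Send.

Yes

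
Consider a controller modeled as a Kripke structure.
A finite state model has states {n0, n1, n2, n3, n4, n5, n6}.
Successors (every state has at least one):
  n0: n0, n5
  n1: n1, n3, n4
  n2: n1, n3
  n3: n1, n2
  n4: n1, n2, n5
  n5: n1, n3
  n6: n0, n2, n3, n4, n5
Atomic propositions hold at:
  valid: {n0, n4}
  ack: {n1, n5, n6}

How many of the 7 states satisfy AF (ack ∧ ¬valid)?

3

Sat(¬valid) = {n1, n2, n3, n5, n6}
Sat(ack ∧ ¬valid) = {n1, n5, n6}
AF (ack ∧ ¬valid): least fixpoint, start Z0 = {n1, n5, n6}, add states with every successor in Z. Already a fixed point.
Sat(AF (ack ∧ ¬valid)) = {n1, n5, n6}
|Sat(AF (ack ∧ ¬valid))| = |{n1, n5, n6}| = 3.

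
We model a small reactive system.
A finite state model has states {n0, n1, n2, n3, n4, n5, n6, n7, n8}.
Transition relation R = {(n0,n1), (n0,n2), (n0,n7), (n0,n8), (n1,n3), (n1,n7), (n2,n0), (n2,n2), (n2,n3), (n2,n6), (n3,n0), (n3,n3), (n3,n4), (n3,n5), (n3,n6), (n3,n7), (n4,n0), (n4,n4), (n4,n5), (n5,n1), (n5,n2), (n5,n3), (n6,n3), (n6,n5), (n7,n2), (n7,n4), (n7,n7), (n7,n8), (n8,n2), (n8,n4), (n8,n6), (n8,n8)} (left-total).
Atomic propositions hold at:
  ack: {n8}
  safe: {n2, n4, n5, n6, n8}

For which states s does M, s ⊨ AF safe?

AF safe: least fixpoint, start Z0 = {n2, n4, n5, n6, n8}, add states with every successor in Z. Already a fixed point.
Sat(AF safe) = {n2, n4, n5, n6, n8}

{n2, n4, n5, n6, n8}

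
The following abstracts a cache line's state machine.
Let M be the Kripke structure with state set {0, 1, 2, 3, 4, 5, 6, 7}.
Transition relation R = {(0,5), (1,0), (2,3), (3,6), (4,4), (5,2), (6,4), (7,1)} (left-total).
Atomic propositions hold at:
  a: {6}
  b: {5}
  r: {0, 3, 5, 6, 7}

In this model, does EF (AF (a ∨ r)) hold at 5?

Sat(a ∨ r) = {0, 3, 5, 6, 7}
AF (a ∨ r): least fixpoint, start Z0 = {0, 3, 5, 6, 7}, add states with every successor in Z. Z1 = {0, 1, 2, 3, 5, 6, 7}; fixed.
Sat(AF (a ∨ r)) = {0, 1, 2, 3, 5, 6, 7}
EF (AF (a ∨ r)): least fixpoint, start Z0 = {0, 1, 2, 3, 5, 6, 7}, add states with some successor in Z. Already a fixed point.
Sat(EF (AF (a ∨ r))) = {0, 1, 2, 3, 5, 6, 7}
5 ∈ Sat(EF (AF (a ∨ r))) = {0, 1, 2, 3, 5, 6, 7}, so the formula holds at 5.

Yes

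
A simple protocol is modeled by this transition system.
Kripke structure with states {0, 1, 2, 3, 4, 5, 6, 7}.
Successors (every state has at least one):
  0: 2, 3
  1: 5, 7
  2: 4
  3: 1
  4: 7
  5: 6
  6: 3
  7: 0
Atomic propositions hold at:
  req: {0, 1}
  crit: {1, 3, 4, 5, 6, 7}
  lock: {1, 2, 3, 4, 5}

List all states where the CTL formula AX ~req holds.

{0, 1, 2, 4, 5, 6}

Sat(~req) = {2, 3, 4, 5, 6, 7}
Sat(AX ~req) = {s : every successor in {2, 3, 4, 5, 6, 7}} = {0, 1, 2, 4, 5, 6}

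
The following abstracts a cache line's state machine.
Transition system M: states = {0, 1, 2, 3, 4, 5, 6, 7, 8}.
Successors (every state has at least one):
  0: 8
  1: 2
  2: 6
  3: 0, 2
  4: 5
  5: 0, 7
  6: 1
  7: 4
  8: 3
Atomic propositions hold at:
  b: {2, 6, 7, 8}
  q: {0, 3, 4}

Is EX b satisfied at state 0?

Yes

Sat(EX b) = {s : some successor in {2, 6, 7, 8}} = {0, 1, 2, 3, 5}
0 ∈ Sat(EX b) = {0, 1, 2, 3, 5}, so the formula holds at 0.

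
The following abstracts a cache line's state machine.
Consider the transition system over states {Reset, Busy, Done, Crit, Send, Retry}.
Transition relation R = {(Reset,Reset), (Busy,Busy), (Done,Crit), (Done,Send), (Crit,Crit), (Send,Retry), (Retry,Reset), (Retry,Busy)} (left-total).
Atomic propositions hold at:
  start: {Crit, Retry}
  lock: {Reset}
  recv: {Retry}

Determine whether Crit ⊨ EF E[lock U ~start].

Sat(~start) = {Reset, Busy, Done, Send}
E[lock U ~start]: least fixpoint, start Z0 = Sat(~start) = {Reset, Busy, Done, Send}, add states in Sat(lock) with some successor in Z. Already a fixed point.
Sat(E[lock U ~start]) = {Reset, Busy, Done, Send}
EF E[lock U ~start]: least fixpoint, start Z0 = {Reset, Busy, Done, Send}, add states with some successor in Z. Z1 = {Reset, Busy, Done, Send, Retry}; fixed.
Sat(EF E[lock U ~start]) = {Reset, Busy, Done, Send, Retry}
Crit ∉ Sat(EF E[lock U ~start]) = {Reset, Busy, Done, Send, Retry}, so the formula does not hold at Crit.

No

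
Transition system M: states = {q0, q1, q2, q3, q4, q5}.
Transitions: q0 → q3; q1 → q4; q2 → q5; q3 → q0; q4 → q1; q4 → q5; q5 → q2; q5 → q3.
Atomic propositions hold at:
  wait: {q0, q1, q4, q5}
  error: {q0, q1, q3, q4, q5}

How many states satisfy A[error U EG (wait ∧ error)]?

Sat(wait ∧ error) = {q0, q1, q4, q5}
EG (wait ∧ error): greatest fixpoint, start Z0 = {q0, q1, q4, q5}, keep only states in Sat with some successor in Z. Z1 = {q1, q4}; fixed.
Sat(EG (wait ∧ error)) = {q1, q4}
A[error U EG (wait ∧ error)]: least fixpoint, start Z0 = Sat(EG (wait ∧ error)) = {q1, q4}, add states in Sat(error) with every successor in Z. Already a fixed point.
Sat(A[error U EG (wait ∧ error)]) = {q1, q4}
|Sat(A[error U EG (wait ∧ error)])| = |{q1, q4}| = 2.

2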